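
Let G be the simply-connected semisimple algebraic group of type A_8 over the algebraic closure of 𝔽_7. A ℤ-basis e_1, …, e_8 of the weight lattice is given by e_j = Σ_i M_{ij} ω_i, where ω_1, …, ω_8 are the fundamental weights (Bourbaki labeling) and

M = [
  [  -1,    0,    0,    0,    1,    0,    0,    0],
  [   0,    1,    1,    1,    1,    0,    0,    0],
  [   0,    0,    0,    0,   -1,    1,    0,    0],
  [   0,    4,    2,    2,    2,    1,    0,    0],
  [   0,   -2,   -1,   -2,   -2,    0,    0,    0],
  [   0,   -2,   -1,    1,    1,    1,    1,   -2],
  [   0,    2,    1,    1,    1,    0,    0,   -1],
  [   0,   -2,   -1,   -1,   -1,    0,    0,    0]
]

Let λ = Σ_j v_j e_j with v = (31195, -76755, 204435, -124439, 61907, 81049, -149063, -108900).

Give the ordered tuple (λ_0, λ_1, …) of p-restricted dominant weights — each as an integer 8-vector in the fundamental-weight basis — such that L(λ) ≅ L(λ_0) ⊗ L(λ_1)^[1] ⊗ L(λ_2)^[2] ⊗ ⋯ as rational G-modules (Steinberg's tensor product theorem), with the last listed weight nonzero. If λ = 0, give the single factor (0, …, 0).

In the fundamental-weight basis, λ has coordinates c = M·v (v = (31195, -76755, 204435, -124439, 61907, 81049, -149063, -108900)):
  c_1 = (-1)·(31195) + (0)·(-76755) + (0)·(204435) + (0)·(-124439) + (1)·(61907) + (0)·(81049) + (0)·(-149063) + (0)·(-108900) = 30712
  c_2 = (0)·(31195) + (1)·(-76755) + (1)·(204435) + (1)·(-124439) + (1)·(61907) + (0)·(81049) + (0)·(-149063) + (0)·(-108900) = 65148
  c_3 = (0)·(31195) + (0)·(-76755) + (0)·(204435) + (0)·(-124439) + (-1)·(61907) + (1)·(81049) + (0)·(-149063) + (0)·(-108900) = 19142
  c_4 = (0)·(31195) + (4)·(-76755) + (2)·(204435) + (2)·(-124439) + (2)·(61907) + (1)·(81049) + (0)·(-149063) + (0)·(-108900) = 57835
  c_5 = (0)·(31195) + (-2)·(-76755) + (-1)·(204435) + (-2)·(-124439) + (-2)·(61907) + (0)·(81049) + (0)·(-149063) + (0)·(-108900) = 74139
  c_6 = (0)·(31195) + (-2)·(-76755) + (-1)·(204435) + (1)·(-124439) + (1)·(61907) + (1)·(81049) + (1)·(-149063) + (-2)·(-108900) = 36329
  c_7 = (0)·(31195) + (2)·(-76755) + (1)·(204435) + (1)·(-124439) + (1)·(61907) + (0)·(81049) + (0)·(-149063) + (-1)·(-108900) = 97293
  c_8 = (0)·(31195) + (-2)·(-76755) + (-1)·(204435) + (-1)·(-124439) + (-1)·(61907) + (0)·(81049) + (0)·(-149063) + (0)·(-108900) = 11607
p = 7; digits c_i = Σ_j d_{ij}·7^j, 0 ≤ d_{ij} < 7:
  c_1 = 30712 = 3·7^0 + 5·7^1 + 3·7^2 + 5·7^3 + 5·7^4 + 1·7^5
  c_2 = 65148 = 6·7^0 + 3·7^1 + 6·7^2 + 0·7^3 + 6·7^4 + 3·7^5
  c_3 = 19142 = 4·7^0 + 4·7^1 + 5·7^2 + 6·7^3 + 0·7^4 + 1·7^5
  c_4 = 57835 = 1·7^0 + 2·7^1 + 4·7^2 + 0·7^3 + 3·7^4 + 3·7^5
  c_5 = 74139 = 2·7^0 + 0·7^1 + 1·7^2 + 6·7^3 + 2·7^4 + 4·7^5
  c_6 = 36329 = 6·7^0 + 2·7^1 + 6·7^2 + 0·7^3 + 1·7^4 + 2·7^5
  c_7 = 97293 = 0·7^0 + 4·7^1 + 4·7^2 + 3·7^3 + 5·7^4 + 5·7^5
  c_8 = 11607 = 1·7^0 + 6·7^1 + 5·7^2 + 5·7^3 + 4·7^4
λ_0 = (3, 6, 4, 1, 2, 6, 0, 1)
λ_1 = (5, 3, 4, 2, 0, 2, 4, 6)
λ_2 = (3, 6, 5, 4, 1, 6, 4, 5)
λ_3 = (5, 0, 6, 0, 6, 0, 3, 5)
λ_4 = (5, 6, 0, 3, 2, 1, 5, 4)
λ_5 = (1, 3, 1, 3, 4, 2, 5, 0)

((3, 6, 4, 1, 2, 6, 0, 1), (5, 3, 4, 2, 0, 2, 4, 6), (3, 6, 5, 4, 1, 6, 4, 5), (5, 0, 6, 0, 6, 0, 3, 5), (5, 6, 0, 3, 2, 1, 5, 4), (1, 3, 1, 3, 4, 2, 5, 0))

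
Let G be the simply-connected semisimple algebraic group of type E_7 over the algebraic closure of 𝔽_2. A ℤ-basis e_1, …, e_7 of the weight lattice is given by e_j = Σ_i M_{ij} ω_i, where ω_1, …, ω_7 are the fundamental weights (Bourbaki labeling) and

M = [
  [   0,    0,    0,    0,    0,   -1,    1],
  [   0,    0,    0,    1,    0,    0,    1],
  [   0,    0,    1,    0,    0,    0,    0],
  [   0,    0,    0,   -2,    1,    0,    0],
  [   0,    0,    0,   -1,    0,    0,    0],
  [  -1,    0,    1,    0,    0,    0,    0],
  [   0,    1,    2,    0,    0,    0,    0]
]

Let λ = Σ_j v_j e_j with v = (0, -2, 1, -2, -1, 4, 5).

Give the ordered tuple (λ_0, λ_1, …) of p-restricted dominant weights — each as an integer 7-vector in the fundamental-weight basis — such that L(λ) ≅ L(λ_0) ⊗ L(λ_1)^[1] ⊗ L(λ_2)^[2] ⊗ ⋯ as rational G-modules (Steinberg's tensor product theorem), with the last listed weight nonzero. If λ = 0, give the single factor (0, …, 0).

((1, 1, 1, 1, 0, 1, 0), (0, 1, 0, 1, 1, 0, 0))

Change of basis e → ω: c = M·v where v = (0, -2, 1, -2, -1, 4, 5):
  c_1 = 0*0 + 0*-2 + 0*1 + 0*-2 + 0*-1 + -1*4 + 1*5 = 1
  c_2 = 0*0 + 0*-2 + 0*1 + 1*-2 + 0*-1 + 0*4 + 1*5 = 3
  c_3 = 0*0 + 0*-2 + 1*1 + 0*-2 + 0*-1 + 0*4 + 0*5 = 1
  c_4 = 0*0 + 0*-2 + 0*1 + -2*-2 + 1*-1 + 0*4 + 0*5 = 3
  c_5 = 0*0 + 0*-2 + 0*1 + -1*-2 + 0*-1 + 0*4 + 0*5 = 2
  c_6 = -1*0 + 0*-2 + 1*1 + 0*-2 + 0*-1 + 0*4 + 0*5 = 1
  c_7 = 0*0 + 1*-2 + 2*1 + 0*-2 + 0*-1 + 0*4 + 0*5 = 0
Writing each c_i in base p = 2:
  c_1 = 1 = 1·2^0
  c_2 = 3 = 1·2^0 + 1·2^1
  c_3 = 1 = 1·2^0
  c_4 = 3 = 1·2^0 + 1·2^1
  c_5 = 2 = 0·2^0 + 1·2^1
  c_6 = 1 = 1·2^0
  c_7 = 0
Factor λ_0 = (1, 1, 1, 1, 0, 1, 0)
Factor λ_1 = (0, 1, 0, 1, 1, 0, 0)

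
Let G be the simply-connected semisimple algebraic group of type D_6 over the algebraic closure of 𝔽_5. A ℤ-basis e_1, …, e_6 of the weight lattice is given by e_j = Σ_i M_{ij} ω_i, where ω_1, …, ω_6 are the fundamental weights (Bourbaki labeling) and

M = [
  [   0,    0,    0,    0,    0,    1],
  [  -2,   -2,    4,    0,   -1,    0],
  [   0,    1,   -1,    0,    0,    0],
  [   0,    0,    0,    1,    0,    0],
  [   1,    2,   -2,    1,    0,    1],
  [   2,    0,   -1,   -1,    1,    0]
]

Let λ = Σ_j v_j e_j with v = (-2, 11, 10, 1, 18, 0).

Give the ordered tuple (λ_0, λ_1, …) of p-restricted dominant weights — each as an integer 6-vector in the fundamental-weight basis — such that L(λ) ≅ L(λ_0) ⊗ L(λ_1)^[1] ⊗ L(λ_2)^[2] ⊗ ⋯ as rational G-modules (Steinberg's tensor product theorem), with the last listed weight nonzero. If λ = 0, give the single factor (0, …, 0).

In the fundamental-weight basis, λ has coordinates c = M·v (v = (-2, 11, 10, 1, 18, 0)):
  c_1 = (0)·(-2) + (0)·(11) + (0)·(10) + (0)·(1) + (0)·(18) + (1)·(0) = 0
  c_2 = (-2)·(-2) + (-2)·(11) + (4)·(10) + (0)·(1) + (-1)·(18) + (0)·(0) = 4
  c_3 = (0)·(-2) + (1)·(11) + (-1)·(10) + (0)·(1) + (0)·(18) + (0)·(0) = 1
  c_4 = (0)·(-2) + (0)·(11) + (0)·(10) + (1)·(1) + (0)·(18) + (0)·(0) = 1
  c_5 = (1)·(-2) + (2)·(11) + (-2)·(10) + (1)·(1) + (0)·(18) + (1)·(0) = 1
  c_6 = (2)·(-2) + (0)·(11) + (-1)·(10) + (-1)·(1) + (1)·(18) + (0)·(0) = 3
Base-5 expansion of each c_i:
  c_1 = 0
  c_2 = 4 = 4·5^0
  c_3 = 1 = 1·5^0
  c_4 = 1 = 1·5^0
  c_5 = 1 = 1·5^0
  c_6 = 3 = 3·5^0
Factor λ_0 = (0, 4, 1, 1, 1, 3)

((0, 4, 1, 1, 1, 3),)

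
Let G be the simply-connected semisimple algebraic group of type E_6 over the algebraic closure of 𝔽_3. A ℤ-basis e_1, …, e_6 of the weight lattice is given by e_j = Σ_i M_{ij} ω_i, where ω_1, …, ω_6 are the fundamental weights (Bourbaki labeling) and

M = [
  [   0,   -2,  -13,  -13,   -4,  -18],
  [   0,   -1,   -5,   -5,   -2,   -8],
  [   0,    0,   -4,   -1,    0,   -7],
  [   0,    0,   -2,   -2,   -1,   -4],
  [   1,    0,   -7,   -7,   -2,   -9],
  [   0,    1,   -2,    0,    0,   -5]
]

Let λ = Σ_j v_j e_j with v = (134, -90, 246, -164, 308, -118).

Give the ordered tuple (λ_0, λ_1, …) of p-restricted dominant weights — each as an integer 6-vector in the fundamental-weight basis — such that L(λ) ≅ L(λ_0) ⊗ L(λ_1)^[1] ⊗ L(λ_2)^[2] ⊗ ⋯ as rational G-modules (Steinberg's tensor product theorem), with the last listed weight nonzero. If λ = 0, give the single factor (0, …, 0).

Converting to the ω-basis (c_i = row i of M dotted with v = (134, -90, 246, -164, 308, -118)):
  c_1 = 0*134 + -2*-90 + -13*246 + -13*-164 + -4*308 + -18*-118 = 6
  c_2 = 0*134 + -1*-90 + -5*246 + -5*-164 + -2*308 + -8*-118 = 8
  c_3 = 0*134 + 0*-90 + -4*246 + -1*-164 + 0*308 + -7*-118 = 6
  c_4 = 0*134 + 0*-90 + -2*246 + -2*-164 + -1*308 + -4*-118 = 0
  c_5 = 1*134 + 0*-90 + -7*246 + -7*-164 + -2*308 + -9*-118 = 6
  c_6 = 0*134 + 1*-90 + -2*246 + 0*-164 + 0*308 + -5*-118 = 8
Base-3 expansion of each c_i:
  c_1 = 6 = 0·3^0 + 2·3^1
  c_2 = 8 = 2·3^0 + 2·3^1
  c_3 = 6 = 0·3^0 + 2·3^1
  c_4 = 0
  c_5 = 6 = 0·3^0 + 2·3^1
  c_6 = 8 = 2·3^0 + 2·3^1
λ_0 = (0, 2, 0, 0, 0, 2)
λ_1 = (2, 2, 2, 0, 2, 2)

((0, 2, 0, 0, 0, 2), (2, 2, 2, 0, 2, 2))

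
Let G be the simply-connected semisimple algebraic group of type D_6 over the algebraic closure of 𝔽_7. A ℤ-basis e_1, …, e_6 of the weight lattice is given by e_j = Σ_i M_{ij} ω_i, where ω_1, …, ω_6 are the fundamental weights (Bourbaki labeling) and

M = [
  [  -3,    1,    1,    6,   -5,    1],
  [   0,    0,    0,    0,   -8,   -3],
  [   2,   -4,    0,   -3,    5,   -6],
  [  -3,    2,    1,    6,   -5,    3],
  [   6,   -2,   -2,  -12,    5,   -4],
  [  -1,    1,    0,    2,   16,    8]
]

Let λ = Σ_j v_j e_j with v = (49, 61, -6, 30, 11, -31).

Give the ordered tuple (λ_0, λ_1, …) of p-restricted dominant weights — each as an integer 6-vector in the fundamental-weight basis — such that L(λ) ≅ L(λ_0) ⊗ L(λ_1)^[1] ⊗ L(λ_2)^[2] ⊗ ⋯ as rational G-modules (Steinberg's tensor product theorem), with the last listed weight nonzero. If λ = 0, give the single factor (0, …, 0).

Converting to the ω-basis (c_i = row i of M dotted with v = (49, 61, -6, 30, 11, -31)):
  c_1 = -3*49 + 1*61 + 1*-6 + 6*30 + -5*11 + 1*-31 = 2
  c_2 = 0*49 + 0*61 + 0*-6 + 0*30 + -8*11 + -3*-31 = 5
  c_3 = 2*49 + -4*61 + 0*-6 + -3*30 + 5*11 + -6*-31 = 5
  c_4 = -3*49 + 2*61 + 1*-6 + 6*30 + -5*11 + 3*-31 = 1
  c_5 = 6*49 + -2*61 + -2*-6 + -12*30 + 5*11 + -4*-31 = 3
  c_6 = -1*49 + 1*61 + 0*-6 + 2*30 + 16*11 + 8*-31 = 0
p = 7; digits c_i = Σ_j d_{ij}·7^j, 0 ≤ d_{ij} < 7:
  c_1 = 2 = 2·7^0
  c_2 = 5 = 5·7^0
  c_3 = 5 = 5·7^0
  c_4 = 1 = 1·7^0
  c_5 = 3 = 3·7^0
  c_6 = 0
λ_0 = (2, 5, 5, 1, 3, 0)

((2, 5, 5, 1, 3, 0),)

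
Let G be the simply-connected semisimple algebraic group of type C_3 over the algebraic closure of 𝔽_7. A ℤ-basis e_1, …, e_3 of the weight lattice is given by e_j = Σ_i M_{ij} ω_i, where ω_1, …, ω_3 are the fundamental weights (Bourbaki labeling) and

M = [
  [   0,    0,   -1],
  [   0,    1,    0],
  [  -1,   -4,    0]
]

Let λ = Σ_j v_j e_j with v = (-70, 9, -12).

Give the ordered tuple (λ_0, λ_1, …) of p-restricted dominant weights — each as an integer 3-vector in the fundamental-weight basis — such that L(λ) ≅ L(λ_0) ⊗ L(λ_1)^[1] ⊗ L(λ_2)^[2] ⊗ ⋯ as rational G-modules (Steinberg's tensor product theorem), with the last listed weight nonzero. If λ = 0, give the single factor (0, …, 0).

((5, 2, 6), (1, 1, 4))

Converting to the ω-basis (c_i = row i of M dotted with v = (-70, 9, -12)):
  c_1 = 0*-70 + 0*9 + -1*-12 = 12
  c_2 = 0*-70 + 1*9 + 0*-12 = 9
  c_3 = -1*-70 + -4*9 + 0*-12 = 34
p = 7; digits c_i = Σ_j d_{ij}·7^j, 0 ≤ d_{ij} < 7:
  c_1 = 12 = 5·7^0 + 1·7^1
  c_2 = 9 = 2·7^0 + 1·7^1
  c_3 = 34 = 6·7^0 + 4·7^1
p-restricted factor λ_0 = (5, 2, 6)
p-restricted factor λ_1 = (1, 1, 4)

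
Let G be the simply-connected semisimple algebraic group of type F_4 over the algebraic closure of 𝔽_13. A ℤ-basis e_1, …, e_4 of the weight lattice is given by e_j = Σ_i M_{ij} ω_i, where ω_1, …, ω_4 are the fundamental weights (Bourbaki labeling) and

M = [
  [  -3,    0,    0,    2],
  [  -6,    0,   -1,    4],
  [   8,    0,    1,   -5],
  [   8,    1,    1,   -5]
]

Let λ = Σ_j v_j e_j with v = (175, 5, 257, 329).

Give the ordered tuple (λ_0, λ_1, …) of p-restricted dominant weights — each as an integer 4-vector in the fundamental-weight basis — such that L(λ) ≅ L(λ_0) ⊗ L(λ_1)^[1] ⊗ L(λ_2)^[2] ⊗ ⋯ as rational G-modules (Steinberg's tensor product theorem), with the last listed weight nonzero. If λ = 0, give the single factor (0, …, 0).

((3, 9, 12, 4), (10, 0, 0, 1))

Compute c_i = Σ_j M_{ij} v_j with v = (175, 5, 257, 329):
  c_1 = (-3)·(175) + 0·5 + 0·257 + 2·329 = 133
  c_2 = (-6)·(175) + 0·5 + (-1)·(257) + 4·329 = 9
  c_3 = 8·175 + 0·5 + 1·257 + (-5)·(329) = 12
  c_4 = 8·175 + 1·5 + 1·257 + (-5)·(329) = 17
Base-13 expansion of each c_i:
  c_1 = 133 = 3·13^0 + 10·13^1
  c_2 = 9 = 9·13^0
  c_3 = 12 = 12·13^0
  c_4 = 17 = 4·13^0 + 1·13^1
Factor λ_0 = (3, 9, 12, 4)
Factor λ_1 = (10, 0, 0, 1)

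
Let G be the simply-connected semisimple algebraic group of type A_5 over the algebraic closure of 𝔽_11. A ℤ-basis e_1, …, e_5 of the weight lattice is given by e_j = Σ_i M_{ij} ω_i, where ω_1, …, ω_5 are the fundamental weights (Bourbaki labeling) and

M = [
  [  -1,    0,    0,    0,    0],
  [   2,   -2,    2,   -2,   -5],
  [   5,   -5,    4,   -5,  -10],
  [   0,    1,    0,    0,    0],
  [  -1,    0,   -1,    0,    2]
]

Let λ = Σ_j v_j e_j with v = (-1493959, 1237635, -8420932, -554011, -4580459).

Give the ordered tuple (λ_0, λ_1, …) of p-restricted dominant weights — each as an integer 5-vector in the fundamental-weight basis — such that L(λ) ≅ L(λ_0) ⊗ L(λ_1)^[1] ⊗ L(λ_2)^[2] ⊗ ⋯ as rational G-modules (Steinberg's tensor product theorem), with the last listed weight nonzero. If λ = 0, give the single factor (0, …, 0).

((5, 1, 1, 3, 0), (8, 1, 7, 4, 2), (4, 2, 3, 9, 5), (0, 5, 2, 5, 5), (3, 6, 7, 7, 7), (9, 10, 7, 7, 4))

In the fundamental-weight basis, λ has coordinates c = M·v (v = (-1493959, 1237635, -8420932, -554011, -4580459)):
  c_1 = -1*-1493959 + 0*1237635 + 0*-8420932 + 0*-554011 + 0*-4580459 = 1493959
  c_2 = 2*-1493959 + -2*1237635 + 2*-8420932 + -2*-554011 + -5*-4580459 = 1705265
  c_3 = 5*-1493959 + -5*1237635 + 4*-8420932 + -5*-554011 + -10*-4580459 = 1232947
  c_4 = 0*-1493959 + 1*1237635 + 0*-8420932 + 0*-554011 + 0*-4580459 = 1237635
  c_5 = -1*-1493959 + 0*1237635 + -1*-8420932 + 0*-554011 + 2*-4580459 = 753973
Writing each c_i in base p = 11:
  c_1 = 1493959 = 5·11^0 + 8·11^1 + 4·11^2 + 0·11^3 + 3·11^4 + 9·11^5
  c_2 = 1705265 = 1·11^0 + 1·11^1 + 2·11^2 + 5·11^3 + 6·11^4 + 10·11^5
  c_3 = 1232947 = 1·11^0 + 7·11^1 + 3·11^2 + 2·11^3 + 7·11^4 + 7·11^5
  c_4 = 1237635 = 3·11^0 + 4·11^1 + 9·11^2 + 5·11^3 + 7·11^4 + 7·11^5
  c_5 = 753973 = 0·11^0 + 2·11^1 + 5·11^2 + 5·11^3 + 7·11^4 + 4·11^5
p-restricted factor λ_0 = (5, 1, 1, 3, 0)
p-restricted factor λ_1 = (8, 1, 7, 4, 2)
p-restricted factor λ_2 = (4, 2, 3, 9, 5)
p-restricted factor λ_3 = (0, 5, 2, 5, 5)
p-restricted factor λ_4 = (3, 6, 7, 7, 7)
p-restricted factor λ_5 = (9, 10, 7, 7, 4)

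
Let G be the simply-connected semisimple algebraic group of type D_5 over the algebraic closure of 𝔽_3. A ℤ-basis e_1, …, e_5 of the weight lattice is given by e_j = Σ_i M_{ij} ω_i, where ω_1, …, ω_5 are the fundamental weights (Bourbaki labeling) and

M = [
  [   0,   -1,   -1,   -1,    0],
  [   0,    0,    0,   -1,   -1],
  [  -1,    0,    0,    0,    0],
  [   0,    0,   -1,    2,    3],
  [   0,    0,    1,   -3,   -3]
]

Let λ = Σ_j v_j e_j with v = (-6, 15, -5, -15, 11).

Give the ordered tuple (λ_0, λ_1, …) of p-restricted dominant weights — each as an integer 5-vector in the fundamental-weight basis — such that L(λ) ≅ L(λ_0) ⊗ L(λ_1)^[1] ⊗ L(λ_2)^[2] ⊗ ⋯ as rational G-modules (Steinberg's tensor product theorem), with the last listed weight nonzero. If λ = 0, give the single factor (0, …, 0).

Converting to the ω-basis (c_i = row i of M dotted with v = (-6, 15, -5, -15, 11)):
  c_1 = 0*-6 + -1*15 + -1*-5 + -1*-15 + 0*11 = 5
  c_2 = 0*-6 + 0*15 + 0*-5 + -1*-15 + -1*11 = 4
  c_3 = -1*-6 + 0*15 + 0*-5 + 0*-15 + 0*11 = 6
  c_4 = 0*-6 + 0*15 + -1*-5 + 2*-15 + 3*11 = 8
  c_5 = 0*-6 + 0*15 + 1*-5 + -3*-15 + -3*11 = 7
p = 3; digits c_i = Σ_j d_{ij}·3^j, 0 ≤ d_{ij} < 3:
  c_1 = 5 = 2·3^0 + 1·3^1
  c_2 = 4 = 1·3^0 + 1·3^1
  c_3 = 6 = 0·3^0 + 2·3^1
  c_4 = 8 = 2·3^0 + 2·3^1
  c_5 = 7 = 1·3^0 + 2·3^1
Factor λ_0 = (2, 1, 0, 2, 1)
Factor λ_1 = (1, 1, 2, 2, 2)

((2, 1, 0, 2, 1), (1, 1, 2, 2, 2))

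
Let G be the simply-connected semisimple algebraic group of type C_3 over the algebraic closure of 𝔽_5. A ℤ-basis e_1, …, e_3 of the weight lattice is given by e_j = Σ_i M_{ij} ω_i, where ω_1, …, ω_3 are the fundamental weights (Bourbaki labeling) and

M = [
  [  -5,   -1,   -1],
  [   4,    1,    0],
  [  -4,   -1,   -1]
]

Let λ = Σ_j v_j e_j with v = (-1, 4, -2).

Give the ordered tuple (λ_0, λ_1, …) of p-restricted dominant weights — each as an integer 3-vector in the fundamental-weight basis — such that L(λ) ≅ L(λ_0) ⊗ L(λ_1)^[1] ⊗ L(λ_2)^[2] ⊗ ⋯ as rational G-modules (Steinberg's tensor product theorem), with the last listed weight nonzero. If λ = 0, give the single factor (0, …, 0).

Change of basis e → ω: c = M·v where v = (-1, 4, -2):
  c_1 = (-5)·(-1) + (-1)·(4) + (-1)·(-2) = 3
  c_2 = (4)·(-1) + 1·4 + (0)·(-2) = 0
  c_3 = (-4)·(-1) + (-1)·(4) + (-1)·(-2) = 2
Writing each c_i in base p = 5:
  c_1 = 3 = 3·5^0
  c_2 = 0
  c_3 = 2 = 2·5^0
p-restricted factor λ_0 = (3, 0, 2)

((3, 0, 2),)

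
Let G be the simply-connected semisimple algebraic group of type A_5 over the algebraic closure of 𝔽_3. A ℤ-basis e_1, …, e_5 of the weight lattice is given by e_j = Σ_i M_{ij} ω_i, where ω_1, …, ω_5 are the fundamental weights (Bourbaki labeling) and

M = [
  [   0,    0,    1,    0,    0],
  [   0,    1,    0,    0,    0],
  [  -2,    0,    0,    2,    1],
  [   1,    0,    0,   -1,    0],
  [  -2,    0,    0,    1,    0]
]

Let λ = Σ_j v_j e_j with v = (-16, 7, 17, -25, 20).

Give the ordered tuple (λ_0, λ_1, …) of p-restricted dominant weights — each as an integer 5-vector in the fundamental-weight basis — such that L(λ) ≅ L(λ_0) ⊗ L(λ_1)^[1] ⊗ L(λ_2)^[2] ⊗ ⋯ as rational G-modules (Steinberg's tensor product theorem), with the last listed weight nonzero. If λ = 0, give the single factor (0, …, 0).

Change of basis e → ω: c = M·v where v = (-16, 7, 17, -25, 20):
  c_1 = (0)·(-16) + 0·7 + 1·17 + (0)·(-25) + 0·20 = 17
  c_2 = (0)·(-16) + 1·7 + 0·17 + (0)·(-25) + 0·20 = 7
  c_3 = (-2)·(-16) + 0·7 + 0·17 + (2)·(-25) + 1·20 = 2
  c_4 = (1)·(-16) + 0·7 + 0·17 + (-1)·(-25) + 0·20 = 9
  c_5 = (-2)·(-16) + 0·7 + 0·17 + (1)·(-25) + 0·20 = 7
Writing each c_i in base p = 3:
  c_1 = 17 = 2·3^0 + 2·3^1 + 1·3^2
  c_2 = 7 = 1·3^0 + 2·3^1
  c_3 = 2 = 2·3^0
  c_4 = 9 = 0·3^0 + 0·3^1 + 1·3^2
  c_5 = 7 = 1·3^0 + 2·3^1
Factor λ_0 = (2, 1, 2, 0, 1)
Factor λ_1 = (2, 2, 0, 0, 2)
Factor λ_2 = (1, 0, 0, 1, 0)

((2, 1, 2, 0, 1), (2, 2, 0, 0, 2), (1, 0, 0, 1, 0))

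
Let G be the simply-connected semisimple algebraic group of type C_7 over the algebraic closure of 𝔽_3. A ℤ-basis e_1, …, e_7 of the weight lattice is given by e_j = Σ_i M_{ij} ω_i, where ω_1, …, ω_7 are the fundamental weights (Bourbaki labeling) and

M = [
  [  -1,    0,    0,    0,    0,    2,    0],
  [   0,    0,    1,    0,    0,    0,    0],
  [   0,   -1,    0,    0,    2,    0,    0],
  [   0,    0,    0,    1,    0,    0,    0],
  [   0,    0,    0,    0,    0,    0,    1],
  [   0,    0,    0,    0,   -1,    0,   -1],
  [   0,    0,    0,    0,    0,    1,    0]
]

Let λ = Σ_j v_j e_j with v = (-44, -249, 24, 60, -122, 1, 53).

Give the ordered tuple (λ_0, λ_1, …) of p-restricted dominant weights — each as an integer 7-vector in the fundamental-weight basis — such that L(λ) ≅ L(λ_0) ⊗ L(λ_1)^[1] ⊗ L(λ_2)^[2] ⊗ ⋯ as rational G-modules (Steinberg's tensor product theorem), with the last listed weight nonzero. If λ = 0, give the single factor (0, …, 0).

((1, 0, 2, 0, 2, 0, 1), (0, 2, 1, 2, 2, 2, 0), (2, 2, 0, 0, 2, 1, 0), (1, 0, 0, 2, 1, 2, 0))

In the fundamental-weight basis, λ has coordinates c = M·v (v = (-44, -249, 24, 60, -122, 1, 53)):
  c_1 = (-1)·(-44) + (0)·(-249) + (0)·(24) + (0)·(60) + (0)·(-122) + (2)·(1) + (0)·(53) = 46
  c_2 = (0)·(-44) + (0)·(-249) + (1)·(24) + (0)·(60) + (0)·(-122) + (0)·(1) + (0)·(53) = 24
  c_3 = (0)·(-44) + (-1)·(-249) + (0)·(24) + (0)·(60) + (2)·(-122) + (0)·(1) + (0)·(53) = 5
  c_4 = (0)·(-44) + (0)·(-249) + (0)·(24) + (1)·(60) + (0)·(-122) + (0)·(1) + (0)·(53) = 60
  c_5 = (0)·(-44) + (0)·(-249) + (0)·(24) + (0)·(60) + (0)·(-122) + (0)·(1) + (1)·(53) = 53
  c_6 = (0)·(-44) + (0)·(-249) + (0)·(24) + (0)·(60) + (-1)·(-122) + (0)·(1) + (-1)·(53) = 69
  c_7 = (0)·(-44) + (0)·(-249) + (0)·(24) + (0)·(60) + (0)·(-122) + (1)·(1) + (0)·(53) = 1
p = 3; digits c_i = Σ_j d_{ij}·3^j, 0 ≤ d_{ij} < 3:
  c_1 = 46 = 1·3^0 + 0·3^1 + 2·3^2 + 1·3^3
  c_2 = 24 = 0·3^0 + 2·3^1 + 2·3^2
  c_3 = 5 = 2·3^0 + 1·3^1
  c_4 = 60 = 0·3^0 + 2·3^1 + 0·3^2 + 2·3^3
  c_5 = 53 = 2·3^0 + 2·3^1 + 2·3^2 + 1·3^3
  c_6 = 69 = 0·3^0 + 2·3^1 + 1·3^2 + 2·3^3
  c_7 = 1 = 1·3^0
p-restricted factor λ_0 = (1, 0, 2, 0, 2, 0, 1)
p-restricted factor λ_1 = (0, 2, 1, 2, 2, 2, 0)
p-restricted factor λ_2 = (2, 2, 0, 0, 2, 1, 0)
p-restricted factor λ_3 = (1, 0, 0, 2, 1, 2, 0)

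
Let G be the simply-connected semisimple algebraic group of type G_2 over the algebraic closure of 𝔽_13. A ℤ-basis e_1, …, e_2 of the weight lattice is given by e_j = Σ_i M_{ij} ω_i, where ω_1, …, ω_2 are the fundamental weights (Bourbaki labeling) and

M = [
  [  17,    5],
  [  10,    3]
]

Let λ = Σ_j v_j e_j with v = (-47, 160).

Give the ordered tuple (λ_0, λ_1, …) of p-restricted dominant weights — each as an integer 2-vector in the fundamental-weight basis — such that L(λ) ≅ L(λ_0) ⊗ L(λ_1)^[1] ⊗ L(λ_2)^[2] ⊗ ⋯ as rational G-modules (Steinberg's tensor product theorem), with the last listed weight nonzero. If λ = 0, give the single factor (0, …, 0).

ω-coordinates c = M·v, v = (-47, 160):
  c_1 = (17)·(-47) + (5)·(160) = 1
  c_2 = (10)·(-47) + (3)·(160) = 10
Expand coordinatewise in base 13:
  c_1 = 1 = 1·13^0
  c_2 = 10 = 10·13^0
λ_0 = (1, 10)

((1, 10),)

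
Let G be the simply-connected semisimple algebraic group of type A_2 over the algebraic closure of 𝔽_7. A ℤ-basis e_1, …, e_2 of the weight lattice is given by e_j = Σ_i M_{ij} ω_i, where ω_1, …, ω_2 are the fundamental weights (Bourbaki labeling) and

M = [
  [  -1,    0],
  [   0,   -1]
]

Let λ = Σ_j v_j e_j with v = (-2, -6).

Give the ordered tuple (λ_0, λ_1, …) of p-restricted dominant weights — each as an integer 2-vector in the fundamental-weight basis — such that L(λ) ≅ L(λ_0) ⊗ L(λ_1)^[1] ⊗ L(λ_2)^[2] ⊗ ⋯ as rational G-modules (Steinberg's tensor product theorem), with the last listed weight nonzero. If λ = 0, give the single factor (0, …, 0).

ω-coordinates c = M·v, v = (-2, -6):
  c_1 = -1*-2 + 0*-6 = 2
  c_2 = 0*-2 + -1*-6 = 6
Writing each c_i in base p = 7:
  c_1 = 2 = 2·7^0
  c_2 = 6 = 6·7^0
λ_0 = (2, 6)

((2, 6),)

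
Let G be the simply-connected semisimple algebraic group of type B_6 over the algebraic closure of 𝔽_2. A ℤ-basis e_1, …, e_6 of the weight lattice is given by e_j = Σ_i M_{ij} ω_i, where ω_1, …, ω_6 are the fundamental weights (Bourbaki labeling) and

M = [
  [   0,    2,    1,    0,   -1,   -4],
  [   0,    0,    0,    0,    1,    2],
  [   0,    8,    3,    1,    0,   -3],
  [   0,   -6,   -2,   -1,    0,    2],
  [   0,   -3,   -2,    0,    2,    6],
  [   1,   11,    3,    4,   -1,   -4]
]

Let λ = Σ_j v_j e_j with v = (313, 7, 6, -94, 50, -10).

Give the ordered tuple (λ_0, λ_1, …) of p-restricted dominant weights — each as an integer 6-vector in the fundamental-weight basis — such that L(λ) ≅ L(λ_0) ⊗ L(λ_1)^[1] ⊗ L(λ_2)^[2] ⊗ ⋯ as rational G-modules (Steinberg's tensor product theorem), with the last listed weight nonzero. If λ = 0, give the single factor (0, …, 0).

((0, 0, 0, 0, 1, 0), (1, 1, 1, 0, 1, 1), (0, 1, 0, 1, 1, 1), (1, 1, 1, 0, 0, 0), (0, 1, 0, 1, 0, 1))

Compute c_i = Σ_j M_{ij} v_j with v = (313, 7, 6, -94, 50, -10):
  c_1 = (0)·(313) + (2)·(7) + (1)·(6) + (0)·(-94) + (-1)·(50) + (-4)·(-10) = 10
  c_2 = (0)·(313) + (0)·(7) + (0)·(6) + (0)·(-94) + (1)·(50) + (2)·(-10) = 30
  c_3 = (0)·(313) + (8)·(7) + (3)·(6) + (1)·(-94) + (0)·(50) + (-3)·(-10) = 10
  c_4 = (0)·(313) + (-6)·(7) + (-2)·(6) + (-1)·(-94) + (0)·(50) + (2)·(-10) = 20
  c_5 = (0)·(313) + (-3)·(7) + (-2)·(6) + (0)·(-94) + (2)·(50) + (6)·(-10) = 7
  c_6 = (1)·(313) + (11)·(7) + (3)·(6) + (4)·(-94) + (-1)·(50) + (-4)·(-10) = 22
p = 2; digits c_i = Σ_j d_{ij}·2^j, 0 ≤ d_{ij} < 2:
  c_1 = 10 = 0·2^0 + 1·2^1 + 0·2^2 + 1·2^3
  c_2 = 30 = 0·2^0 + 1·2^1 + 1·2^2 + 1·2^3 + 1·2^4
  c_3 = 10 = 0·2^0 + 1·2^1 + 0·2^2 + 1·2^3
  c_4 = 20 = 0·2^0 + 0·2^1 + 1·2^2 + 0·2^3 + 1·2^4
  c_5 = 7 = 1·2^0 + 1·2^1 + 1·2^2
  c_6 = 22 = 0·2^0 + 1·2^1 + 1·2^2 + 0·2^3 + 1·2^4
λ_0 = (0, 0, 0, 0, 1, 0)
λ_1 = (1, 1, 1, 0, 1, 1)
λ_2 = (0, 1, 0, 1, 1, 1)
λ_3 = (1, 1, 1, 0, 0, 0)
λ_4 = (0, 1, 0, 1, 0, 1)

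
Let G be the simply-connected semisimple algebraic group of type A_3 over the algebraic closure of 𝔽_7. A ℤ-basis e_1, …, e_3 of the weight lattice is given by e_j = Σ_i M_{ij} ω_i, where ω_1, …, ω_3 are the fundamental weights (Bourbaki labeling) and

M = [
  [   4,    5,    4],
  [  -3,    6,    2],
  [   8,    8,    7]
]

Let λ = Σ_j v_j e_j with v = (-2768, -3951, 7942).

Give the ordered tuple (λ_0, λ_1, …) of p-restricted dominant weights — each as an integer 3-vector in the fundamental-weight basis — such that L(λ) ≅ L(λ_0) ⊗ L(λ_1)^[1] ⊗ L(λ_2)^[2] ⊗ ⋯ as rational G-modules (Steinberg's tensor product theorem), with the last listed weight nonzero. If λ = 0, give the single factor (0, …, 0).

In the fundamental-weight basis, λ has coordinates c = M·v (v = (-2768, -3951, 7942)):
  c_1 = (4)·(-2768) + (5)·(-3951) + 4·7942 = 941
  c_2 = (-3)·(-2768) + (6)·(-3951) + 2·7942 = 482
  c_3 = (8)·(-2768) + (8)·(-3951) + 7·7942 = 1842
Base-7 expansion of each c_i:
  c_1 = 941 = 3·7^0 + 1·7^1 + 5·7^2 + 2·7^3
  c_2 = 482 = 6·7^0 + 5·7^1 + 2·7^2 + 1·7^3
  c_3 = 1842 = 1·7^0 + 4·7^1 + 2·7^2 + 5·7^3
p-restricted factor λ_0 = (3, 6, 1)
p-restricted factor λ_1 = (1, 5, 4)
p-restricted factor λ_2 = (5, 2, 2)
p-restricted factor λ_3 = (2, 1, 5)

((3, 6, 1), (1, 5, 4), (5, 2, 2), (2, 1, 5))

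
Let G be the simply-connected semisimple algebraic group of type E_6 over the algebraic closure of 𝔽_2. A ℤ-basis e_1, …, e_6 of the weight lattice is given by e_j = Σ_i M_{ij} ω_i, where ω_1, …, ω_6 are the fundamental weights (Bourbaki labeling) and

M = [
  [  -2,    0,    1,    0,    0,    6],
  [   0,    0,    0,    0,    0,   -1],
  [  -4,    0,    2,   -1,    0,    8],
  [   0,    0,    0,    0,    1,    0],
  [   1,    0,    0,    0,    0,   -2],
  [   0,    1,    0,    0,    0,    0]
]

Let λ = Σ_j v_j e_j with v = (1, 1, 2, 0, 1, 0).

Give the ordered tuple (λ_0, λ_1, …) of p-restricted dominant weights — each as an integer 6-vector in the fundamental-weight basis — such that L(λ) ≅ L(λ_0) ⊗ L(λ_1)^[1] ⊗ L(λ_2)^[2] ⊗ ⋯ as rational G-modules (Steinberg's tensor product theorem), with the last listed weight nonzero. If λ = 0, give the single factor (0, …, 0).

((0, 0, 0, 1, 1, 1),)

Converting to the ω-basis (c_i = row i of M dotted with v = (1, 1, 2, 0, 1, 0)):
  c_1 = (-2)·(1) + 0·1 + 1·2 + 0·0 + 0·1 + 6·0 = 0
  c_2 = 0·1 + 0·1 + 0·2 + 0·0 + 0·1 + (-1)·(0) = 0
  c_3 = (-4)·(1) + 0·1 + 2·2 + (-1)·(0) + 0·1 + 8·0 = 0
  c_4 = 0·1 + 0·1 + 0·2 + 0·0 + 1·1 + 0·0 = 1
  c_5 = 1·1 + 0·1 + 0·2 + 0·0 + 0·1 + (-2)·(0) = 1
  c_6 = 0·1 + 1·1 + 0·2 + 0·0 + 0·1 + 0·0 = 1
Expand coordinatewise in base 2:
  c_1 = 0
  c_2 = 0
  c_3 = 0
  c_4 = 1 = 1·2^0
  c_5 = 1 = 1·2^0
  c_6 = 1 = 1·2^0
λ_0 = (0, 0, 0, 1, 1, 1)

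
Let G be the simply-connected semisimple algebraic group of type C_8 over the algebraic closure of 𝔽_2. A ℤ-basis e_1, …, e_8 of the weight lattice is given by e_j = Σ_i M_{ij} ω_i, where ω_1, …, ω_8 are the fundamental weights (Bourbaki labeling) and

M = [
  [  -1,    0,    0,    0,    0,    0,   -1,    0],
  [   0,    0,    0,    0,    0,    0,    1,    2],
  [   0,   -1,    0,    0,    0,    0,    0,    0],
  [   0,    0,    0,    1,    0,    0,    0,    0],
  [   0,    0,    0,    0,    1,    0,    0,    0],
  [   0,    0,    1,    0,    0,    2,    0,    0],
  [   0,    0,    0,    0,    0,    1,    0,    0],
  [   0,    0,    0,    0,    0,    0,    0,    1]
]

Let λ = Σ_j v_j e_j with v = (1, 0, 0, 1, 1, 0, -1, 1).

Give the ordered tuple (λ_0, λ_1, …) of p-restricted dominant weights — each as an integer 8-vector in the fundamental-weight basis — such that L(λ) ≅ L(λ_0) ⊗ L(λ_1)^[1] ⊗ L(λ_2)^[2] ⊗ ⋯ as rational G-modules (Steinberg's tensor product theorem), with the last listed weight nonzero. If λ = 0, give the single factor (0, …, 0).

((0, 1, 0, 1, 1, 0, 0, 1),)

Compute c_i = Σ_j M_{ij} v_j with v = (1, 0, 0, 1, 1, 0, -1, 1):
  c_1 = (-1)·(1) + (0)·(0) + (0)·(0) + (0)·(1) + (0)·(1) + (0)·(0) + (-1)·(-1) + (0)·(1) = 0
  c_2 = (0)·(1) + (0)·(0) + (0)·(0) + (0)·(1) + (0)·(1) + (0)·(0) + (1)·(-1) + (2)·(1) = 1
  c_3 = (0)·(1) + (-1)·(0) + (0)·(0) + (0)·(1) + (0)·(1) + (0)·(0) + (0)·(-1) + (0)·(1) = 0
  c_4 = (0)·(1) + (0)·(0) + (0)·(0) + (1)·(1) + (0)·(1) + (0)·(0) + (0)·(-1) + (0)·(1) = 1
  c_5 = (0)·(1) + (0)·(0) + (0)·(0) + (0)·(1) + (1)·(1) + (0)·(0) + (0)·(-1) + (0)·(1) = 1
  c_6 = (0)·(1) + (0)·(0) + (1)·(0) + (0)·(1) + (0)·(1) + (2)·(0) + (0)·(-1) + (0)·(1) = 0
  c_7 = (0)·(1) + (0)·(0) + (0)·(0) + (0)·(1) + (0)·(1) + (1)·(0) + (0)·(-1) + (0)·(1) = 0
  c_8 = (0)·(1) + (0)·(0) + (0)·(0) + (0)·(1) + (0)·(1) + (0)·(0) + (0)·(-1) + (1)·(1) = 1
Base-2 expansion of each c_i:
  c_1 = 0
  c_2 = 1 = 1·2^0
  c_3 = 0
  c_4 = 1 = 1·2^0
  c_5 = 1 = 1·2^0
  c_6 = 0
  c_7 = 0
  c_8 = 1 = 1·2^0
λ_0 = (0, 1, 0, 1, 1, 0, 0, 1)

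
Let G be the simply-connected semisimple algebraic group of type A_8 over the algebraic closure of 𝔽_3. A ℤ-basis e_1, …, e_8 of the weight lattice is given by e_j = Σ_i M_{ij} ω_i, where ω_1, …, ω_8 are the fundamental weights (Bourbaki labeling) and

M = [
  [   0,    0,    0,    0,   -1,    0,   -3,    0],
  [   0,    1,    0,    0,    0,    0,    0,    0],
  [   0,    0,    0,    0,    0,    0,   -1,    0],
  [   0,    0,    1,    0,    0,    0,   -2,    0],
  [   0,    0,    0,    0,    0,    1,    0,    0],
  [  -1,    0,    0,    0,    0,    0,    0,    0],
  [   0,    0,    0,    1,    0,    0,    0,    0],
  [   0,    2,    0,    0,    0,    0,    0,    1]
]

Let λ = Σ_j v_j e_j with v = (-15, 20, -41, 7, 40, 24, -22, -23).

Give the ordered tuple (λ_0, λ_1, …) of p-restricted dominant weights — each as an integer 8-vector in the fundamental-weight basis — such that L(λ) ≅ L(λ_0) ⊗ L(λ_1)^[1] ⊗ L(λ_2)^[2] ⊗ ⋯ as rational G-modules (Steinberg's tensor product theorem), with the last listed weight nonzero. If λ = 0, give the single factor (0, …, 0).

Compute c_i = Σ_j M_{ij} v_j with v = (-15, 20, -41, 7, 40, 24, -22, -23):
  c_1 = (0)·(-15) + (0)·(20) + (0)·(-41) + (0)·(7) + (-1)·(40) + (0)·(24) + (-3)·(-22) + (0)·(-23) = 26
  c_2 = (0)·(-15) + (1)·(20) + (0)·(-41) + (0)·(7) + (0)·(40) + (0)·(24) + (0)·(-22) + (0)·(-23) = 20
  c_3 = (0)·(-15) + (0)·(20) + (0)·(-41) + (0)·(7) + (0)·(40) + (0)·(24) + (-1)·(-22) + (0)·(-23) = 22
  c_4 = (0)·(-15) + (0)·(20) + (1)·(-41) + (0)·(7) + (0)·(40) + (0)·(24) + (-2)·(-22) + (0)·(-23) = 3
  c_5 = (0)·(-15) + (0)·(20) + (0)·(-41) + (0)·(7) + (0)·(40) + (1)·(24) + (0)·(-22) + (0)·(-23) = 24
  c_6 = (-1)·(-15) + (0)·(20) + (0)·(-41) + (0)·(7) + (0)·(40) + (0)·(24) + (0)·(-22) + (0)·(-23) = 15
  c_7 = (0)·(-15) + (0)·(20) + (0)·(-41) + (1)·(7) + (0)·(40) + (0)·(24) + (0)·(-22) + (0)·(-23) = 7
  c_8 = (0)·(-15) + (2)·(20) + (0)·(-41) + (0)·(7) + (0)·(40) + (0)·(24) + (0)·(-22) + (1)·(-23) = 17
p = 3; digits c_i = Σ_j d_{ij}·3^j, 0 ≤ d_{ij} < 3:
  c_1 = 26 = 2·3^0 + 2·3^1 + 2·3^2
  c_2 = 20 = 2·3^0 + 0·3^1 + 2·3^2
  c_3 = 22 = 1·3^0 + 1·3^1 + 2·3^2
  c_4 = 3 = 0·3^0 + 1·3^1
  c_5 = 24 = 0·3^0 + 2·3^1 + 2·3^2
  c_6 = 15 = 0·3^0 + 2·3^1 + 1·3^2
  c_7 = 7 = 1·3^0 + 2·3^1
  c_8 = 17 = 2·3^0 + 2·3^1 + 1·3^2
p-restricted factor λ_0 = (2, 2, 1, 0, 0, 0, 1, 2)
p-restricted factor λ_1 = (2, 0, 1, 1, 2, 2, 2, 2)
p-restricted factor λ_2 = (2, 2, 2, 0, 2, 1, 0, 1)

((2, 2, 1, 0, 0, 0, 1, 2), (2, 0, 1, 1, 2, 2, 2, 2), (2, 2, 2, 0, 2, 1, 0, 1))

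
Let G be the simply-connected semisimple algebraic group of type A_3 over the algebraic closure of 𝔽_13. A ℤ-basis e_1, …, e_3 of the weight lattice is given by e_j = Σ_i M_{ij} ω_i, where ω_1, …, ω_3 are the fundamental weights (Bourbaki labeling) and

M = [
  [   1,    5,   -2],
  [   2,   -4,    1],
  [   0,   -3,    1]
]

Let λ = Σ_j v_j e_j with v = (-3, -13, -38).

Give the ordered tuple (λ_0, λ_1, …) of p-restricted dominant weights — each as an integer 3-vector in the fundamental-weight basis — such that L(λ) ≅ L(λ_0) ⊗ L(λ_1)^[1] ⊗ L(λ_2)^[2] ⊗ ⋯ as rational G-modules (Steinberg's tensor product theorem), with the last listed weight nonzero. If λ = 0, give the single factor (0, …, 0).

Change of basis e → ω: c = M·v where v = (-3, -13, -38):
  c_1 = (1)·(-3) + (5)·(-13) + (-2)·(-38) = 8
  c_2 = (2)·(-3) + (-4)·(-13) + (1)·(-38) = 8
  c_3 = (0)·(-3) + (-3)·(-13) + (1)·(-38) = 1
Writing each c_i in base p = 13:
  c_1 = 8 = 8·13^0
  c_2 = 8 = 8·13^0
  c_3 = 1 = 1·13^0
p-restricted factor λ_0 = (8, 8, 1)

((8, 8, 1),)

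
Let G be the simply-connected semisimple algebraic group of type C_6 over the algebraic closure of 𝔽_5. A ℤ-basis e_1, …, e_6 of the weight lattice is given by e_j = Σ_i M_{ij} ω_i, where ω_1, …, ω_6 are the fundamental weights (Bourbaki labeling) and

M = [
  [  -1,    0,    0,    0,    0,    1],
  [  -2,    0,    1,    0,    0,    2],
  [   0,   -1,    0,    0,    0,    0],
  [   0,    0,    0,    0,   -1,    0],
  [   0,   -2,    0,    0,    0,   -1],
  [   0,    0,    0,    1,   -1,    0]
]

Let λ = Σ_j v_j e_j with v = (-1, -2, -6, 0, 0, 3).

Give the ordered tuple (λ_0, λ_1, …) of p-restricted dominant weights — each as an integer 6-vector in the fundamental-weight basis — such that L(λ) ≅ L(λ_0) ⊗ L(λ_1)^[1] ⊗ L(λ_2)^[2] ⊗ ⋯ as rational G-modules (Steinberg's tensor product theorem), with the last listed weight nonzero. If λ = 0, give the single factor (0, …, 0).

Compute c_i = Σ_j M_{ij} v_j with v = (-1, -2, -6, 0, 0, 3):
  c_1 = -1*-1 + 0*-2 + 0*-6 + 0*0 + 0*0 + 1*3 = 4
  c_2 = -2*-1 + 0*-2 + 1*-6 + 0*0 + 0*0 + 2*3 = 2
  c_3 = 0*-1 + -1*-2 + 0*-6 + 0*0 + 0*0 + 0*3 = 2
  c_4 = 0*-1 + 0*-2 + 0*-6 + 0*0 + -1*0 + 0*3 = 0
  c_5 = 0*-1 + -2*-2 + 0*-6 + 0*0 + 0*0 + -1*3 = 1
  c_6 = 0*-1 + 0*-2 + 0*-6 + 1*0 + -1*0 + 0*3 = 0
Expand coordinatewise in base 5:
  c_1 = 4 = 4·5^0
  c_2 = 2 = 2·5^0
  c_3 = 2 = 2·5^0
  c_4 = 0
  c_5 = 1 = 1·5^0
  c_6 = 0
Factor λ_0 = (4, 2, 2, 0, 1, 0)

((4, 2, 2, 0, 1, 0),)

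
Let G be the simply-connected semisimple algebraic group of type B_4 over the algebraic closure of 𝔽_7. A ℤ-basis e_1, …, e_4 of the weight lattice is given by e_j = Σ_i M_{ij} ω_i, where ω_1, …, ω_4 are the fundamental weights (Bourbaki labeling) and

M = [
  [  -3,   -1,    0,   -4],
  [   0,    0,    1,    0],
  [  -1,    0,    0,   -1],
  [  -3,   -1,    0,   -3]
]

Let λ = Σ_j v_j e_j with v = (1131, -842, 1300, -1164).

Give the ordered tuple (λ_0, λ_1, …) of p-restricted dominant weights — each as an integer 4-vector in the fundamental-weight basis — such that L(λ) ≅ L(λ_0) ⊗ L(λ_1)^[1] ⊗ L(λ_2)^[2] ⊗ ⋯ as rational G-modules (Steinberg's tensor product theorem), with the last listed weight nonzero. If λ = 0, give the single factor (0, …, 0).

ω-coordinates c = M·v, v = (1131, -842, 1300, -1164):
  c_1 = (-3)·(1131) + (-1)·(-842) + (0)·(1300) + (-4)·(-1164) = 2105
  c_2 = (0)·(1131) + (0)·(-842) + (1)·(1300) + (0)·(-1164) = 1300
  c_3 = (-1)·(1131) + (0)·(-842) + (0)·(1300) + (-1)·(-1164) = 33
  c_4 = (-3)·(1131) + (-1)·(-842) + (0)·(1300) + (-3)·(-1164) = 941
Expand coordinatewise in base 7:
  c_1 = 2105 = 5·7^0 + 6·7^1 + 0·7^2 + 6·7^3
  c_2 = 1300 = 5·7^0 + 3·7^1 + 5·7^2 + 3·7^3
  c_3 = 33 = 5·7^0 + 4·7^1
  c_4 = 941 = 3·7^0 + 1·7^1 + 5·7^2 + 2·7^3
p-restricted factor λ_0 = (5, 5, 5, 3)
p-restricted factor λ_1 = (6, 3, 4, 1)
p-restricted factor λ_2 = (0, 5, 0, 5)
p-restricted factor λ_3 = (6, 3, 0, 2)

((5, 5, 5, 3), (6, 3, 4, 1), (0, 5, 0, 5), (6, 3, 0, 2))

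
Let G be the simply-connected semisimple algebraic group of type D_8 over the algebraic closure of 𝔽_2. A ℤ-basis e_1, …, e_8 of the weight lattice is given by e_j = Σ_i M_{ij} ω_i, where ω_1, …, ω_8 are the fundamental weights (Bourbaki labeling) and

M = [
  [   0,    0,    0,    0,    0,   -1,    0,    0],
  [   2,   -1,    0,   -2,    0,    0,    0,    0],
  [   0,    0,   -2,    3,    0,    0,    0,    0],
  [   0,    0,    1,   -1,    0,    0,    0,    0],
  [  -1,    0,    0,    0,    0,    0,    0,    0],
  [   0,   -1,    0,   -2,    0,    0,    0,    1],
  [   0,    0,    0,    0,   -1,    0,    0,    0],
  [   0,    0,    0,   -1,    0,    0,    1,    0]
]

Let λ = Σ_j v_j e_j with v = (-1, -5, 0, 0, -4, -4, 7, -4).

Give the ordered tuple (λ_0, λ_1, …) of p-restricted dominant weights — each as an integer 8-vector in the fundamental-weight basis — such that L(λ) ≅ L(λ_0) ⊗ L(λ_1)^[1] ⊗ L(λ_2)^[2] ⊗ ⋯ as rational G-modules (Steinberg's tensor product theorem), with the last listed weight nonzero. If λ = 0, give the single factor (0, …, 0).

((0, 1, 0, 0, 1, 1, 0, 1), (0, 1, 0, 0, 0, 0, 0, 1), (1, 0, 0, 0, 0, 0, 1, 1))

ω-coordinates c = M·v, v = (-1, -5, 0, 0, -4, -4, 7, -4):
  c_1 = 0*-1 + 0*-5 + 0*0 + 0*0 + 0*-4 + -1*-4 + 0*7 + 0*-4 = 4
  c_2 = 2*-1 + -1*-5 + 0*0 + -2*0 + 0*-4 + 0*-4 + 0*7 + 0*-4 = 3
  c_3 = 0*-1 + 0*-5 + -2*0 + 3*0 + 0*-4 + 0*-4 + 0*7 + 0*-4 = 0
  c_4 = 0*-1 + 0*-5 + 1*0 + -1*0 + 0*-4 + 0*-4 + 0*7 + 0*-4 = 0
  c_5 = -1*-1 + 0*-5 + 0*0 + 0*0 + 0*-4 + 0*-4 + 0*7 + 0*-4 = 1
  c_6 = 0*-1 + -1*-5 + 0*0 + -2*0 + 0*-4 + 0*-4 + 0*7 + 1*-4 = 1
  c_7 = 0*-1 + 0*-5 + 0*0 + 0*0 + -1*-4 + 0*-4 + 0*7 + 0*-4 = 4
  c_8 = 0*-1 + 0*-5 + 0*0 + -1*0 + 0*-4 + 0*-4 + 1*7 + 0*-4 = 7
p = 2; digits c_i = Σ_j d_{ij}·2^j, 0 ≤ d_{ij} < 2:
  c_1 = 4 = 0·2^0 + 0·2^1 + 1·2^2
  c_2 = 3 = 1·2^0 + 1·2^1
  c_3 = 0
  c_4 = 0
  c_5 = 1 = 1·2^0
  c_6 = 1 = 1·2^0
  c_7 = 4 = 0·2^0 + 0·2^1 + 1·2^2
  c_8 = 7 = 1·2^0 + 1·2^1 + 1·2^2
Factor λ_0 = (0, 1, 0, 0, 1, 1, 0, 1)
Factor λ_1 = (0, 1, 0, 0, 0, 0, 0, 1)
Factor λ_2 = (1, 0, 0, 0, 0, 0, 1, 1)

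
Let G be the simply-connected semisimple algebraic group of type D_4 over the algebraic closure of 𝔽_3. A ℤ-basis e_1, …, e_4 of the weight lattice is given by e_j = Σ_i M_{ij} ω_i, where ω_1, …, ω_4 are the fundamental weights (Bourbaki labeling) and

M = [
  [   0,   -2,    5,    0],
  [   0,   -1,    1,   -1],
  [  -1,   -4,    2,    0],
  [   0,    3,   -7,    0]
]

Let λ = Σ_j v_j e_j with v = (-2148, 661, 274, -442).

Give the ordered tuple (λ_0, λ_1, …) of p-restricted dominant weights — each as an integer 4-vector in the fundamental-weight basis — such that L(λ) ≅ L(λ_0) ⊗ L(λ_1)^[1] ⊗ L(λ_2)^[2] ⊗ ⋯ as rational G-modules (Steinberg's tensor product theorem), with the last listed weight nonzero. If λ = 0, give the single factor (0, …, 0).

In the fundamental-weight basis, λ has coordinates c = M·v (v = (-2148, 661, 274, -442)):
  c_1 = (0)·(-2148) + (-2)·(661) + (5)·(274) + (0)·(-442) = 48
  c_2 = (0)·(-2148) + (-1)·(661) + (1)·(274) + (-1)·(-442) = 55
  c_3 = (-1)·(-2148) + (-4)·(661) + (2)·(274) + (0)·(-442) = 52
  c_4 = (0)·(-2148) + (3)·(661) + (-7)·(274) + (0)·(-442) = 65
Writing each c_i in base p = 3:
  c_1 = 48 = 0·3^0 + 1·3^1 + 2·3^2 + 1·3^3
  c_2 = 55 = 1·3^0 + 0·3^1 + 0·3^2 + 2·3^3
  c_3 = 52 = 1·3^0 + 2·3^1 + 2·3^2 + 1·3^3
  c_4 = 65 = 2·3^0 + 0·3^1 + 1·3^2 + 2·3^3
λ_0 = (0, 1, 1, 2)
λ_1 = (1, 0, 2, 0)
λ_2 = (2, 0, 2, 1)
λ_3 = (1, 2, 1, 2)

((0, 1, 1, 2), (1, 0, 2, 0), (2, 0, 2, 1), (1, 2, 1, 2))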